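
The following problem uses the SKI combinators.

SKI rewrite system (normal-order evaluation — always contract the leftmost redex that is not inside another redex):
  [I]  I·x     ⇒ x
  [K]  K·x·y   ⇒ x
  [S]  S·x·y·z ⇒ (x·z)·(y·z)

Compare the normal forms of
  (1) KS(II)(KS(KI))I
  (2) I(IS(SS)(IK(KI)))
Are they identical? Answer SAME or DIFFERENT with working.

Term A:
  start: KS(II)(KS(KI))I
  →1  S(KS(KI))I
  →2  SSI

Term B:
  start: I(IS(SS)(IK(KI)))
  →1  IS(SS)(IK(KI))
  →2  S(SS)(IK(KI))
  →3  S(SS)(K(KI))

Answer: DIFFERENT — A ⇓ SSI, B ⇓ S(SS)(K(KI))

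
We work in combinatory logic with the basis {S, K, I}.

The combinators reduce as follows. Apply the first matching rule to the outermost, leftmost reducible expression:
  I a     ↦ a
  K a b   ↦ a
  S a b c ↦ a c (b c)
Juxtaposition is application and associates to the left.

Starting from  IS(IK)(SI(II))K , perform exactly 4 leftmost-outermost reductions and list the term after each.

Answer: after 4 steps: K

Derivation:
  start: IS(IK)(SI(II))K
  [1] S(IK)(SI(II))K
  [2] IKK(SI(II)K)
  [3] KK(SI(II)K)
  [4] K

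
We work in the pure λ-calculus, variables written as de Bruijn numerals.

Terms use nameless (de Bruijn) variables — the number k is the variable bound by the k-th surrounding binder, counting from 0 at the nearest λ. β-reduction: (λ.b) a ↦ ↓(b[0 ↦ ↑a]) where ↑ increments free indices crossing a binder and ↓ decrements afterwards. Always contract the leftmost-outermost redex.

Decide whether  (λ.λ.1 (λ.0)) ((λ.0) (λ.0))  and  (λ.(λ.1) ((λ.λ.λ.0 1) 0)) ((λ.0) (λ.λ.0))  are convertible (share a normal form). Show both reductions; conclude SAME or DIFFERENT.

Term A:
  start: (λ.λ.1 (λ.0)) ((λ.0) (λ.0))
  step 1: λ.(λ.0) (λ.0) (λ.0)
  step 2: λ.(λ.0) (λ.0)
  step 3: λ.λ.0

Term B:
  start: (λ.(λ.1) ((λ.λ.λ.0 1) 0)) ((λ.0) (λ.λ.0))
  step 1: (λ.(λ.0) (λ.λ.0)) ((λ.λ.λ.0 1) ((λ.0) (λ.λ.0)))
  step 2: (λ.0) (λ.λ.0)
  step 3: λ.λ.0

Answer: SAME — A ⇓ λ.λ.0, B ⇓ λ.λ.0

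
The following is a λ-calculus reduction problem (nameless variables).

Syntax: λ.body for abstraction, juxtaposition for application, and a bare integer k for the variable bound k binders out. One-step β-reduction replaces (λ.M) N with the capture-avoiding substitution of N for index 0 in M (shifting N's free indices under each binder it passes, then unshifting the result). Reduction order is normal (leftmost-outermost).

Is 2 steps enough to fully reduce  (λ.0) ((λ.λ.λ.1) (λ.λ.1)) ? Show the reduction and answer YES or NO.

Answer: YES — reaches normal form λ.λ.1 in 2 ≤ 2 steps

Derivation:
  start: (λ.0) ((λ.λ.λ.1) (λ.λ.1))
  step 1: (λ.λ.λ.1) (λ.λ.1)
  step 2: λ.λ.1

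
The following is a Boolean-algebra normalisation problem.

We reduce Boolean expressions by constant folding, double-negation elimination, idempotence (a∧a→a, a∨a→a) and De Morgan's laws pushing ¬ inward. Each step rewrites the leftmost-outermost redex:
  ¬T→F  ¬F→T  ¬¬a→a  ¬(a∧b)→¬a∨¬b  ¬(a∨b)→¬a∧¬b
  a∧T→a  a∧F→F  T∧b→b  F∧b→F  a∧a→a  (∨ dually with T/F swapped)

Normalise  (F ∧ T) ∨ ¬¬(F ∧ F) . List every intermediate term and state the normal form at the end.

Answer: normal form = F  (in 4 steps)

Working:
  start: (F ∧ T) ∨ ¬¬(F ∧ F)
  [1] F ∨ ¬¬(F ∧ F)
  [2] ¬¬(F ∧ F)
  [3] F ∧ F
  [4] F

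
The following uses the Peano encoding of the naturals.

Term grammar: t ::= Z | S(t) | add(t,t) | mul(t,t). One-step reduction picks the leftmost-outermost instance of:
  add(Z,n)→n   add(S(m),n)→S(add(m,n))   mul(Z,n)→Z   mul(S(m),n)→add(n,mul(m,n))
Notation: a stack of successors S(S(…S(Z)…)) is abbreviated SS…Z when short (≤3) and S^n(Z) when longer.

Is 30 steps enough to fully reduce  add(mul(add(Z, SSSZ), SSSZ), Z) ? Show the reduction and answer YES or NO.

Answer: YES — reaches normal form S^9(Z) in 27 ≤ 30 steps

Derivation:
  start: add(mul(add(Z, SSSZ), SSSZ), Z)
  →1  add(mul(SSSZ, SSSZ), Z)
  →2  add(add(SSSZ, mul(SSZ, SSSZ)), Z)
  →3  add(S(add(SSZ, mul(SSZ, SSSZ))), Z)
  →4  S(add(add(SSZ, mul(SSZ, SSSZ)), Z))
  →5  S(add(S(add(SZ, mul(SSZ, SSSZ))), Z))
  →6  S(S(add(add(SZ, mul(SSZ, SSSZ)), Z)))
  →7  S(S(add(S(add(Z, mul(SSZ, SSSZ))), Z)))
  →8  S(S(S(add(add(Z, mul(SSZ, SSSZ)), Z))))
  →9  S(S(S(add(mul(SSZ, SSSZ), Z))))
  →10  S(S(S(add(add(SSSZ, mul(SZ, SSSZ)), Z))))
  →11  S(S(S(add(S(add(SSZ, mul(SZ, SSSZ))), Z))))
  →12  S(S(S(S(add(add(SSZ, mul(SZ, SSSZ)), Z)))))
  →13  S(S(S(S(add(S(add(SZ, mul(SZ, SSSZ))), Z)))))
  →14  S(S(S(S(S(add(add(SZ, mul(SZ, SSSZ)), Z))))))
  →15  S(S(S(S(S(add(S(add(Z, mul(SZ, SSSZ))), Z))))))
  →16  S(S(S(S(S(S(add(add(Z, mul(SZ, SSSZ)), Z)))))))
  →17  S(S(S(S(S(S(add(mul(SZ, SSSZ), Z)))))))
  →18  S(S(S(S(S(S(add(add(SSSZ, mul(Z, SSSZ)), Z)))))))
  →19  S(S(S(S(S(S(add(S(add(SSZ, mul(Z, SSSZ))), Z)))))))
  →20  S(S(S(S(S(S(S(add(add(SSZ, mul(Z, SSSZ)), Z))))))))
  →21  S(S(S(S(S(S(S(add(S(add(SZ, mul(Z, SSSZ))), Z))))))))
  →22  S(S(S(S(S(S(S(S(add(add(SZ, mul(Z, SSSZ)), Z)))))))))
  →23  S(S(S(S(S(S(S(S(add(S(add(Z, mul(Z, SSSZ))), Z)))))))))
  →24  S(S(S(S(S(S(S(S(S(add(add(Z, mul(Z, SSSZ)), Z))))))))))
  →25  S(S(S(S(S(S(S(S(S(add(mul(Z, SSSZ), Z))))))))))
  →26  S(S(S(S(S(S(S(S(S(add(Z, Z))))))))))
  →27  S^9(Z)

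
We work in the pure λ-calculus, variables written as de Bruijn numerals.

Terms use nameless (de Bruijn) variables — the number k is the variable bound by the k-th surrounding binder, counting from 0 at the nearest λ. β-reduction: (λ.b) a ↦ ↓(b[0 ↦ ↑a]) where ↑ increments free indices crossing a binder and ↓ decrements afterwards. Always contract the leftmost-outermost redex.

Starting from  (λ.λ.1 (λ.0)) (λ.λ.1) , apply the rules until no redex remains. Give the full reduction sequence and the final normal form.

Answer: normal form = λ.λ.λ.0  (in 2 steps)

Reduction:
  start: (λ.λ.1 (λ.0)) (λ.λ.1)
  [1] λ.(λ.λ.1) (λ.0)
  [2] λ.λ.λ.0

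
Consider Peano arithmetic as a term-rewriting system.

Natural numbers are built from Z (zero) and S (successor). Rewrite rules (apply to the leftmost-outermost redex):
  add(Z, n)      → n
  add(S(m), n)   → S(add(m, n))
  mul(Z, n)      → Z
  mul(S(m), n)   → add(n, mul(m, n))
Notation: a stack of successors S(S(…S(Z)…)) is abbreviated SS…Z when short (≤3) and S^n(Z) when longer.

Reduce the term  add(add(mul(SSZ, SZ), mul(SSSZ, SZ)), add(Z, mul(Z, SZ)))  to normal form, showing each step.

Answer: normal form = S^5(Z)  (in 28 steps)

Reduction:
  start: add(add(mul(SSZ, SZ), mul(SSSZ, SZ)), add(Z, mul(Z, SZ)))
  step 1: add(add(add(SZ, mul(SZ, SZ)), mul(SSSZ, SZ)), add(Z, mul(Z, SZ)))
  step 2: add(add(S(add(Z, mul(SZ, SZ))), mul(SSSZ, SZ)), add(Z, mul(Z, SZ)))
  step 3: add(S(add(add(Z, mul(SZ, SZ)), mul(SSSZ, SZ))), add(Z, mul(Z, SZ)))
  step 4: S(add(add(add(Z, mul(SZ, SZ)), mul(SSSZ, SZ)), add(Z, mul(Z, SZ))))
  step 5: S(add(add(mul(SZ, SZ), mul(SSSZ, SZ)), add(Z, mul(Z, SZ))))
  step 6: S(add(add(add(SZ, mul(Z, SZ)), mul(SSSZ, SZ)), add(Z, mul(Z, SZ))))
  step 7: S(add(add(S(add(Z, mul(Z, SZ))), mul(SSSZ, SZ)), add(Z, mul(Z, SZ))))
  step 8: S(add(S(add(add(Z, mul(Z, SZ)), mul(SSSZ, SZ))), add(Z, mul(Z, SZ))))
  step 9: S(S(add(add(add(Z, mul(Z, SZ)), mul(SSSZ, SZ)), add(Z, mul(Z, SZ)))))
  step 10: S(S(add(add(mul(Z, SZ), mul(SSSZ, SZ)), add(Z, mul(Z, SZ)))))
  step 11: S(S(add(add(Z, mul(SSSZ, SZ)), add(Z, mul(Z, SZ)))))
  step 12: S(S(add(mul(SSSZ, SZ), add(Z, mul(Z, SZ)))))
  step 13: S(S(add(add(SZ, mul(SSZ, SZ)), add(Z, mul(Z, SZ)))))
  step 14: S(S(add(S(add(Z, mul(SSZ, SZ))), add(Z, mul(Z, SZ)))))
  step 15: S(S(S(add(add(Z, mul(SSZ, SZ)), add(Z, mul(Z, SZ))))))
  step 16: S(S(S(add(mul(SSZ, SZ), add(Z, mul(Z, SZ))))))
  step 17: S(S(S(add(add(SZ, mul(SZ, SZ)), add(Z, mul(Z, SZ))))))
  step 18: S(S(S(add(S(add(Z, mul(SZ, SZ))), add(Z, mul(Z, SZ))))))
  step 19: S(S(S(S(add(add(Z, mul(SZ, SZ)), add(Z, mul(Z, SZ)))))))
  step 20: S(S(S(S(add(mul(SZ, SZ), add(Z, mul(Z, SZ)))))))
  step 21: S(S(S(S(add(add(SZ, mul(Z, SZ)), add(Z, mul(Z, SZ)))))))
  step 22: S(S(S(S(add(S(add(Z, mul(Z, SZ))), add(Z, mul(Z, SZ)))))))
  step 23: S(S(S(S(S(add(add(Z, mul(Z, SZ)), add(Z, mul(Z, SZ))))))))
  step 24: S(S(S(S(S(add(mul(Z, SZ), add(Z, mul(Z, SZ))))))))
  step 25: S(S(S(S(S(add(Z, add(Z, mul(Z, SZ))))))))
  step 26: S(S(S(S(S(add(Z, mul(Z, SZ)))))))
  step 27: S(S(S(S(S(mul(Z, SZ))))))
  step 28: S^5(Z)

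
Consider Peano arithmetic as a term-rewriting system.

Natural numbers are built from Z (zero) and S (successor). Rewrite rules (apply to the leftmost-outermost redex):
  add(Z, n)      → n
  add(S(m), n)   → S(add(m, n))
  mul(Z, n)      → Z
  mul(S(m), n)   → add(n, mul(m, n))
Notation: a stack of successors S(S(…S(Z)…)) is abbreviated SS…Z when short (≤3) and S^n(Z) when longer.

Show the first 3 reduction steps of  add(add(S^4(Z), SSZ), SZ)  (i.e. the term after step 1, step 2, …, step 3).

Answer: after 3 steps: S(add(S(add(SSZ, SSZ)), SZ))

Working:
  start: add(add(S^4(Z), SSZ), SZ)
  [1] add(S(add(SSSZ, SSZ)), SZ)
  [2] S(add(add(SSSZ, SSZ), SZ))
  [3] S(add(S(add(SSZ, SSZ)), SZ))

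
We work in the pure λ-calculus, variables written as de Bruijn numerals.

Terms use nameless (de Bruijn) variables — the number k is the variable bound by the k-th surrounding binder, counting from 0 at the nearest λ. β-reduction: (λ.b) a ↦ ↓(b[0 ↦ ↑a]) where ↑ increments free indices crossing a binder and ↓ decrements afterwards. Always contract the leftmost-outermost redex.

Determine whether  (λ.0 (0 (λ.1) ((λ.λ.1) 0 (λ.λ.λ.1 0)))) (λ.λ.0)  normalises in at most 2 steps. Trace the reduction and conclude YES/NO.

Answer: YES — reaches normal form λ.0 in 2 ≤ 2 steps

Reduction:
  start: (λ.0 (0 (λ.1) ((λ.λ.1) 0 (λ.λ.λ.1 0)))) (λ.λ.0)
  →1  (λ.λ.0) ((λ.λ.0) (λ.λ.λ.0) ((λ.λ.1) (λ.λ.0) (λ.λ.λ.1 0)))
  →2  λ.0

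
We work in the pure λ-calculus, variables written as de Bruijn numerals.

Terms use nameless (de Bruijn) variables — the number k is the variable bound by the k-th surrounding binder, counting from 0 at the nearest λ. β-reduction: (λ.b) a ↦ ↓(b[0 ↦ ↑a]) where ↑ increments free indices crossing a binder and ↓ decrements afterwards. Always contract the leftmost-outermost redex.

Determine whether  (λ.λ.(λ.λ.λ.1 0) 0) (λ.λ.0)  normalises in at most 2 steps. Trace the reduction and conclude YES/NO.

  start: (λ.λ.(λ.λ.λ.1 0) 0) (λ.λ.0)
  →1  λ.(λ.λ.λ.1 0) 0
  →2  λ.λ.λ.1 0

Answer: YES — reaches normal form λ.λ.λ.1 0 in 2 ≤ 2 steps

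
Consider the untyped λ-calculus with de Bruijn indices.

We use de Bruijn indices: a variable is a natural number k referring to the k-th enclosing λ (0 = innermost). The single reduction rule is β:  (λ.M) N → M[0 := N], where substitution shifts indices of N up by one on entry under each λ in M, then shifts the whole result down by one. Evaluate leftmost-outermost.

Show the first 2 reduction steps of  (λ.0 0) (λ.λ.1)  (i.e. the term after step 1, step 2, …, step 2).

  start: (λ.0 0) (λ.λ.1)
  →1  (λ.λ.1) (λ.λ.1)
  →2  λ.λ.λ.1

Answer: after 2 steps: λ.λ.λ.1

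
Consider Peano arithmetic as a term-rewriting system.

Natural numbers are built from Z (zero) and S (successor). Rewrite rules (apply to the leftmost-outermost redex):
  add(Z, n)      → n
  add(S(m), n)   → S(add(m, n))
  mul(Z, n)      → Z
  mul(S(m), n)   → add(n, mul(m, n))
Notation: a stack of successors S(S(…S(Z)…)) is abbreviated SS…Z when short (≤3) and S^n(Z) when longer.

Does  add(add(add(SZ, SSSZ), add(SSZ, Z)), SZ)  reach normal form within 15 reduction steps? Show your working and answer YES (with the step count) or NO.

  start: add(add(add(SZ, SSSZ), add(SSZ, Z)), SZ)
  step 1: add(add(S(add(Z, SSSZ)), add(SSZ, Z)), SZ)
  step 2: add(S(add(add(Z, SSSZ), add(SSZ, Z))), SZ)
  step 3: S(add(add(add(Z, SSSZ), add(SSZ, Z)), SZ))
  step 4: S(add(add(SSSZ, add(SSZ, Z)), SZ))
  step 5: S(add(S(add(SSZ, add(SSZ, Z))), SZ))
  step 6: S(S(add(add(SSZ, add(SSZ, Z)), SZ)))
  step 7: S(S(add(S(add(SZ, add(SSZ, Z))), SZ)))
  step 8: S(S(S(add(add(SZ, add(SSZ, Z)), SZ))))
  step 9: S(S(S(add(S(add(Z, add(SSZ, Z))), SZ))))
  step 10: S(S(S(S(add(add(Z, add(SSZ, Z)), SZ)))))
  step 11: S(S(S(S(add(add(SSZ, Z), SZ)))))
  step 12: S(S(S(S(add(S(add(SZ, Z)), SZ)))))
  step 13: S(S(S(S(S(add(add(SZ, Z), SZ))))))
  step 14: S(S(S(S(S(add(S(add(Z, Z)), SZ))))))
  step 15: S(S(S(S(S(S(add(add(Z, Z), SZ)))))))

Answer: NO — after 15 steps the term is S(S(S(S(S(S(add(add(Z, Z), SZ))))))), not yet normal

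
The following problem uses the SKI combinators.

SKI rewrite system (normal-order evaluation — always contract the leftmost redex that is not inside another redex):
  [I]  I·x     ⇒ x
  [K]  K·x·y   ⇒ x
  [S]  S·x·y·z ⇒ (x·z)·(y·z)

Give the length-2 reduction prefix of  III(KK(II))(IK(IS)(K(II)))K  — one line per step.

  start: III(KK(II))(IK(IS)(K(II)))K
  [1] II(KK(II))(IK(IS)(K(II)))K
  [2] I(KK(II))(IK(IS)(K(II)))K

Answer: after 2 steps: I(KK(II))(IK(IS)(K(II)))K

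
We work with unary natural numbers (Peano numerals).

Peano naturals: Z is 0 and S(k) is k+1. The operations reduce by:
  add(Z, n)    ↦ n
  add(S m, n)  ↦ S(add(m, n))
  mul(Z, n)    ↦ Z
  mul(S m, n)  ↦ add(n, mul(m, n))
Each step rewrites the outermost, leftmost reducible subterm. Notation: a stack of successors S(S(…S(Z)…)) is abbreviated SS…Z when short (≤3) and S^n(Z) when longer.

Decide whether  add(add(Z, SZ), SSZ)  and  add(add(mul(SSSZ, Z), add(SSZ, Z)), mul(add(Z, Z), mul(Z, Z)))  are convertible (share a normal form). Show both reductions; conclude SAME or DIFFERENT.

Term A:
  start: add(add(Z, SZ), SSZ)
  [1] add(SZ, SSZ)
  [2] S(add(Z, SSZ))
  [3] SSSZ

Term B:
  start: add(add(mul(SSSZ, Z), add(SSZ, Z)), mul(add(Z, Z), mul(Z, Z)))
  [1] add(add(add(Z, mul(SSZ, Z)), add(SSZ, Z)), mul(add(Z, Z), mul(Z, Z)))
  [2] add(add(mul(SSZ, Z), add(SSZ, Z)), mul(add(Z, Z), mul(Z, Z)))
  [3] add(add(add(Z, mul(SZ, Z)), add(SSZ, Z)), mul(add(Z, Z), mul(Z, Z)))
  [4] add(add(mul(SZ, Z), add(SSZ, Z)), mul(add(Z, Z), mul(Z, Z)))
  [5] add(add(add(Z, mul(Z, Z)), add(SSZ, Z)), mul(add(Z, Z), mul(Z, Z)))
  [6] add(add(mul(Z, Z), add(SSZ, Z)), mul(add(Z, Z), mul(Z, Z)))
  [7] add(add(Z, add(SSZ, Z)), mul(add(Z, Z), mul(Z, Z)))
  [8] add(add(SSZ, Z), mul(add(Z, Z), mul(Z, Z)))
  [9] add(S(add(SZ, Z)), mul(add(Z, Z), mul(Z, Z)))
  [10] S(add(add(SZ, Z), mul(add(Z, Z), mul(Z, Z))))
  [11] S(add(S(add(Z, Z)), mul(add(Z, Z), mul(Z, Z))))
  [12] S(S(add(add(Z, Z), mul(add(Z, Z), mul(Z, Z)))))
  [13] S(S(add(Z, mul(add(Z, Z), mul(Z, Z)))))
  [14] S(S(mul(add(Z, Z), mul(Z, Z))))
  [15] S(S(mul(Z, mul(Z, Z))))
  [16] SSZ

Answer: DIFFERENT — A ⇓ SSSZ, B ⇓ SSZ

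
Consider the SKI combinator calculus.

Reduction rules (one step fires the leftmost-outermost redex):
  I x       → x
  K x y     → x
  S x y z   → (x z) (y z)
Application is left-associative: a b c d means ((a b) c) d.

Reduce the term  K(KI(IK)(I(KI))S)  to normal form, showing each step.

  start: K(KI(IK)(I(KI))S)
  step 1: K(I(I(KI))S)
  step 2: K(I(KI)S)
  step 3: K(KIS)
  step 4: KI

Answer: normal form = KI  (in 4 steps)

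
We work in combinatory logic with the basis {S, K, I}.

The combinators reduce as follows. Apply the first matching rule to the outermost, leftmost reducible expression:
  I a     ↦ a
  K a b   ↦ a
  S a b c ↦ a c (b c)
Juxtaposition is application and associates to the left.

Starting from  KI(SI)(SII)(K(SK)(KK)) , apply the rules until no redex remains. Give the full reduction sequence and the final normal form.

  start: KI(SI)(SII)(K(SK)(KK))
  [1] I(SII)(K(SK)(KK))
  [2] SII(K(SK)(KK))
  [3] I(K(SK)(KK))(I(K(SK)(KK)))
  [4] K(SK)(KK)(I(K(SK)(KK)))
  [5] SK(I(K(SK)(KK)))
  [6] SK(K(SK)(KK))
  [7] SK(SK)

Answer: normal form = SK(SK)  (in 7 steps)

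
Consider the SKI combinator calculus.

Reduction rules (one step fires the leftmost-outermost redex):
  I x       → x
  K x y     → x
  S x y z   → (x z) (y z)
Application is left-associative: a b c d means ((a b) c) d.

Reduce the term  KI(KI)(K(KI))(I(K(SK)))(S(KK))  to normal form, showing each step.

Answer: normal form = I  (in 4 steps)

Reduction:
  start: KI(KI)(K(KI))(I(K(SK)))(S(KK))
  step 1: I(K(KI))(I(K(SK)))(S(KK))
  step 2: K(KI)(I(K(SK)))(S(KK))
  step 3: KI(S(KK))
  step 4: I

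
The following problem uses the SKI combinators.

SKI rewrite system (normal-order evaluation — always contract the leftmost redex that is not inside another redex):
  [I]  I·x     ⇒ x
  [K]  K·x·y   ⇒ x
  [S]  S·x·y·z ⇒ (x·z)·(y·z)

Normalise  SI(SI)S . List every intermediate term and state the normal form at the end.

  start: SI(SI)S
  →1  IS(SIS)
  →2  S(SIS)

Answer: normal form = S(SIS)  (in 2 steps)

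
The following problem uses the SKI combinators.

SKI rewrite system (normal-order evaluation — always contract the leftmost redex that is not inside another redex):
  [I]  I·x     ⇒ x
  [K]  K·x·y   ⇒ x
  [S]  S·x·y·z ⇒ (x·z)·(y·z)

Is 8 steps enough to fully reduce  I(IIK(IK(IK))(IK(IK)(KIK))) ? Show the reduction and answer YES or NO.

Answer: YES — reaches normal form KK in 6 ≤ 8 steps

Working:
  start: I(IIK(IK(IK))(IK(IK)(KIK)))
  →1  IIK(IK(IK))(IK(IK)(KIK))
  →2  IK(IK(IK))(IK(IK)(KIK))
  →3  K(IK(IK))(IK(IK)(KIK))
  →4  IK(IK)
  →5  K(IK)
  →6  KK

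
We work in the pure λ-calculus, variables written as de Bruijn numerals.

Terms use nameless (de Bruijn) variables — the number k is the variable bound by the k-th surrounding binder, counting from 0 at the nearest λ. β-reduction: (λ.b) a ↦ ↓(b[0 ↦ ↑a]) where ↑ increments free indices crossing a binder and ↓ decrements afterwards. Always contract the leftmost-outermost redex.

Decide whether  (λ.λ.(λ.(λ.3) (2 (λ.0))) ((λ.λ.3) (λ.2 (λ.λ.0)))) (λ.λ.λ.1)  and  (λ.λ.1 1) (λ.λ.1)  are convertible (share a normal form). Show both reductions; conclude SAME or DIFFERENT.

Answer: SAME — A ⇓ λ.λ.λ.λ.1, B ⇓ λ.λ.λ.λ.1

Working:
Term A:
  start: (λ.λ.(λ.(λ.3) (2 (λ.0))) ((λ.λ.3) (λ.2 (λ.λ.0)))) (λ.λ.λ.1)
  step 1: λ.(λ.(λ.λ.λ.λ.1) ((λ.λ.λ.1) (λ.0))) ((λ.λ.λ.λ.λ.1) (λ.(λ.λ.λ.1) (λ.λ.0)))
  step 2: λ.(λ.λ.λ.λ.1) ((λ.λ.λ.1) (λ.0))
  step 3: λ.λ.λ.λ.1

Term B:
  start: (λ.λ.1 1) (λ.λ.1)
  step 1: λ.(λ.λ.1) (λ.λ.1)
  step 2: λ.λ.λ.λ.1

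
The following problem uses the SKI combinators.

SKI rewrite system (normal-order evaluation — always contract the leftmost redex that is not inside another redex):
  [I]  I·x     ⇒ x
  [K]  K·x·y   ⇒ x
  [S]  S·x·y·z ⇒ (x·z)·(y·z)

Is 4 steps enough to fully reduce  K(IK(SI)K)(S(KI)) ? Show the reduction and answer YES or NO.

Answer: YES — reaches normal form SI in 3 ≤ 4 steps

Derivation:
  start: K(IK(SI)K)(S(KI))
  →1  IK(SI)K
  →2  K(SI)K
  →3  SI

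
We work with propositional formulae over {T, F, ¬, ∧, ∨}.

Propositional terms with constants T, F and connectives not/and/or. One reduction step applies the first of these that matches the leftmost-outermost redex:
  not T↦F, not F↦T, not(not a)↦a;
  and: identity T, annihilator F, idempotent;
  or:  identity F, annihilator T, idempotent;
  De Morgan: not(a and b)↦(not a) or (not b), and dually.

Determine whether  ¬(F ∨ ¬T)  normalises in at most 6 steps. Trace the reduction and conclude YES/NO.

  start: ¬(F ∨ ¬T)
  [1] ¬F ∧ ¬¬T
  [2] T ∧ ¬¬T
  [3] ¬¬T
  [4] T

Answer: YES — reaches normal form T in 4 ≤ 6 steps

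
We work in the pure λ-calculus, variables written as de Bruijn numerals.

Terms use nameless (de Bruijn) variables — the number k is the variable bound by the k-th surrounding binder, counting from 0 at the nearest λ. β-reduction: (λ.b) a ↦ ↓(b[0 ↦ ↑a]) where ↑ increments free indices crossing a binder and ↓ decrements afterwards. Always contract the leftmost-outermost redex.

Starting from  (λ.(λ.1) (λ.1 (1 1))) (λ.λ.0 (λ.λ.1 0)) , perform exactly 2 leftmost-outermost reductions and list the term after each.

Answer: after 2 steps: λ.λ.0 (λ.λ.1 0)

Working:
  start: (λ.(λ.1) (λ.1 (1 1))) (λ.λ.0 (λ.λ.1 0))
  step 1: (λ.λ.λ.0 (λ.λ.1 0)) (λ.(λ.λ.0 (λ.λ.1 0)) ((λ.λ.0 (λ.λ.1 0)) (λ.λ.0 (λ.λ.1 0))))
  step 2: λ.λ.0 (λ.λ.1 0)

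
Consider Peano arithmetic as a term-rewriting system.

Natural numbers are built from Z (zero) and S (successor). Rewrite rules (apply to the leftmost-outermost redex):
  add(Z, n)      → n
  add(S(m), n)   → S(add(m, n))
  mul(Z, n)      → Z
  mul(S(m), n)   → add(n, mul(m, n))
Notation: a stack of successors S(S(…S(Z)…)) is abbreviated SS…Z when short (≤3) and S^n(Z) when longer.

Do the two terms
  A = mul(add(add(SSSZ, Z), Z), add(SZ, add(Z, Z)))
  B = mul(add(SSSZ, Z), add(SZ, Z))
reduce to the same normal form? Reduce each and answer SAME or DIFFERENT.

Answer: SAME — A ⇓ SSSZ, B ⇓ SSSZ

Working:
Term A:
  start: mul(add(add(SSSZ, Z), Z), add(SZ, add(Z, Z)))
  [1] mul(add(S(add(SSZ, Z)), Z), add(SZ, add(Z, Z)))
  [2] mul(S(add(add(SSZ, Z), Z)), add(SZ, add(Z, Z)))
  [3] add(add(SZ, add(Z, Z)), mul(add(add(SSZ, Z), Z), add(SZ, add(Z, Z))))
  [4] add(S(add(Z, add(Z, Z))), mul(add(add(SSZ, Z), Z), add(SZ, add(Z, Z))))
  [5] S(add(add(Z, add(Z, Z)), mul(add(add(SSZ, Z), Z), add(SZ, add(Z, Z)))))
  [6] S(add(add(Z, Z), mul(add(add(SSZ, Z), Z), add(SZ, add(Z, Z)))))
  [7] S(add(Z, mul(add(add(SSZ, Z), Z), add(SZ, add(Z, Z)))))
  [8] S(mul(add(add(SSZ, Z), Z), add(SZ, add(Z, Z))))
  [9] S(mul(add(S(add(SZ, Z)), Z), add(SZ, add(Z, Z))))
  [10] S(mul(S(add(add(SZ, Z), Z)), add(SZ, add(Z, Z))))
  [11] S(add(add(SZ, add(Z, Z)), mul(add(add(SZ, Z), Z), add(SZ, add(Z, Z)))))
  [12] S(add(S(add(Z, add(Z, Z))), mul(add(add(SZ, Z), Z), add(SZ, add(Z, Z)))))
  [13] S(S(add(add(Z, add(Z, Z)), mul(add(add(SZ, Z), Z), add(SZ, add(Z, Z))))))
  [14] S(S(add(add(Z, Z), mul(add(add(SZ, Z), Z), add(SZ, add(Z, Z))))))
  [15] S(S(add(Z, mul(add(add(SZ, Z), Z), add(SZ, add(Z, Z))))))
  [16] S(S(mul(add(add(SZ, Z), Z), add(SZ, add(Z, Z)))))
  [17] S(S(mul(add(S(add(Z, Z)), Z), add(SZ, add(Z, Z)))))
  [18] S(S(mul(S(add(add(Z, Z), Z)), add(SZ, add(Z, Z)))))
  [19] S(S(add(add(SZ, add(Z, Z)), mul(add(add(Z, Z), Z), add(SZ, add(Z, Z))))))
  [20] S(S(add(S(add(Z, add(Z, Z))), mul(add(add(Z, Z), Z), add(SZ, add(Z, Z))))))
  [21] S(S(S(add(add(Z, add(Z, Z)), mul(add(add(Z, Z), Z), add(SZ, add(Z, Z)))))))
  [22] S(S(S(add(add(Z, Z), mul(add(add(Z, Z), Z), add(SZ, add(Z, Z)))))))
  [23] S(S(S(add(Z, mul(add(add(Z, Z), Z), add(SZ, add(Z, Z)))))))
  [24] S(S(S(mul(add(add(Z, Z), Z), add(SZ, add(Z, Z))))))
  [25] S(S(S(mul(add(Z, Z), add(SZ, add(Z, Z))))))
  [26] S(S(S(mul(Z, add(SZ, add(Z, Z))))))
  [27] SSSZ

Term B:
  start: mul(add(SSSZ, Z), add(SZ, Z))
  [1] mul(S(add(SSZ, Z)), add(SZ, Z))
  [2] add(add(SZ, Z), mul(add(SSZ, Z), add(SZ, Z)))
  [3] add(S(add(Z, Z)), mul(add(SSZ, Z), add(SZ, Z)))
  [4] S(add(add(Z, Z), mul(add(SSZ, Z), add(SZ, Z))))
  [5] S(add(Z, mul(add(SSZ, Z), add(SZ, Z))))
  [6] S(mul(add(SSZ, Z), add(SZ, Z)))
  [7] S(mul(S(add(SZ, Z)), add(SZ, Z)))
  [8] S(add(add(SZ, Z), mul(add(SZ, Z), add(SZ, Z))))
  [9] S(add(S(add(Z, Z)), mul(add(SZ, Z), add(SZ, Z))))
  [10] S(S(add(add(Z, Z), mul(add(SZ, Z), add(SZ, Z)))))
  [11] S(S(add(Z, mul(add(SZ, Z), add(SZ, Z)))))
  [12] S(S(mul(add(SZ, Z), add(SZ, Z))))
  [13] S(S(mul(S(add(Z, Z)), add(SZ, Z))))
  [14] S(S(add(add(SZ, Z), mul(add(Z, Z), add(SZ, Z)))))
  [15] S(S(add(S(add(Z, Z)), mul(add(Z, Z), add(SZ, Z)))))
  [16] S(S(S(add(add(Z, Z), mul(add(Z, Z), add(SZ, Z))))))
  [17] S(S(S(add(Z, mul(add(Z, Z), add(SZ, Z))))))
  [18] S(S(S(mul(add(Z, Z), add(SZ, Z)))))
  [19] S(S(S(mul(Z, add(SZ, Z)))))
  [20] SSSZ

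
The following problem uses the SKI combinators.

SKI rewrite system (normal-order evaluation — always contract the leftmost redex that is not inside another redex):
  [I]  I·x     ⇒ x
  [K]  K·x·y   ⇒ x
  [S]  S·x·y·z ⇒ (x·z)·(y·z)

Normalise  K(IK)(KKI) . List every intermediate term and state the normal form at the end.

Answer: normal form = K  (in 2 steps)

Derivation:
  start: K(IK)(KKI)
  step 1: IK
  step 2: K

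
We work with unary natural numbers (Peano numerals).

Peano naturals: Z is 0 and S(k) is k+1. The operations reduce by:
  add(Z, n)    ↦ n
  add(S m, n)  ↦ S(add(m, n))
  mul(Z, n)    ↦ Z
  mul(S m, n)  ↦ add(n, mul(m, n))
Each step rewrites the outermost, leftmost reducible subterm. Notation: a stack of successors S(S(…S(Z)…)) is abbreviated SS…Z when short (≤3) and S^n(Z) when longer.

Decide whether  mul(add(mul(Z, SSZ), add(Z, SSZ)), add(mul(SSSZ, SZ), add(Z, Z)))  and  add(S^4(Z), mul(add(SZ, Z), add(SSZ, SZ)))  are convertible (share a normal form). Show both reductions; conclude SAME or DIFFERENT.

Answer: DIFFERENT — A ⇓ S^6(Z), B ⇓ S^7(Z)

Reduction:
Term A:
  start: mul(add(mul(Z, SSZ), add(Z, SSZ)), add(mul(SSSZ, SZ), add(Z, Z)))
  [1] mul(add(Z, add(Z, SSZ)), add(mul(SSSZ, SZ), add(Z, Z)))
  [2] mul(add(Z, SSZ), add(mul(SSSZ, SZ), add(Z, Z)))
  [3] mul(SSZ, add(mul(SSSZ, SZ), add(Z, Z)))
  [4] add(add(mul(SSSZ, SZ), add(Z, Z)), mul(SZ, add(mul(SSSZ, SZ), add(Z, Z))))
  [5] add(add(add(SZ, mul(SSZ, SZ)), add(Z, Z)), mul(SZ, add(mul(SSSZ, SZ), add(Z, Z))))
  [6] add(add(S(add(Z, mul(SSZ, SZ))), add(Z, Z)), mul(SZ, add(mul(SSSZ, SZ), add(Z, Z))))
  [7] add(S(add(add(Z, mul(SSZ, SZ)), add(Z, Z))), mul(SZ, add(mul(SSSZ, SZ), add(Z, Z))))
  [8] S(add(add(add(Z, mul(SSZ, SZ)), add(Z, Z)), mul(SZ, add(mul(SSSZ, SZ), add(Z, Z)))))
  [9] S(add(add(mul(SSZ, SZ), add(Z, Z)), mul(SZ, add(mul(SSSZ, SZ), add(Z, Z)))))
  [10] S(add(add(add(SZ, mul(SZ, SZ)), add(Z, Z)), mul(SZ, add(mul(SSSZ, SZ), add(Z, Z)))))
  [11] S(add(add(S(add(Z, mul(SZ, SZ))), add(Z, Z)), mul(SZ, add(mul(SSSZ, SZ), add(Z, Z)))))
  [12] S(add(S(add(add(Z, mul(SZ, SZ)), add(Z, Z))), mul(SZ, add(mul(SSSZ, SZ), add(Z, Z)))))
  [13] S(S(add(add(add(Z, mul(SZ, SZ)), add(Z, Z)), mul(SZ, add(mul(SSSZ, SZ), add(Z, Z))))))
  [14] S(S(add(add(mul(SZ, SZ), add(Z, Z)), mul(SZ, add(mul(SSSZ, SZ), add(Z, Z))))))
  [15] S(S(add(add(add(SZ, mul(Z, SZ)), add(Z, Z)), mul(SZ, add(mul(SSSZ, SZ), add(Z, Z))))))
  [16] S(S(add(add(S(add(Z, mul(Z, SZ))), add(Z, Z)), mul(SZ, add(mul(SSSZ, SZ), add(Z, Z))))))
  [17] S(S(add(S(add(add(Z, mul(Z, SZ)), add(Z, Z))), mul(SZ, add(mul(SSSZ, SZ), add(Z, Z))))))
  [18] S(S(S(add(add(add(Z, mul(Z, SZ)), add(Z, Z)), mul(SZ, add(mul(SSSZ, SZ), add(Z, Z)))))))
  [19] S(S(S(add(add(mul(Z, SZ), add(Z, Z)), mul(SZ, add(mul(SSSZ, SZ), add(Z, Z)))))))
  [20] S(S(S(add(add(Z, add(Z, Z)), mul(SZ, add(mul(SSSZ, SZ), add(Z, Z)))))))
  [21] S(S(S(add(add(Z, Z), mul(SZ, add(mul(SSSZ, SZ), add(Z, Z)))))))
  [22] S(S(S(add(Z, mul(SZ, add(mul(SSSZ, SZ), add(Z, Z)))))))
  [23] S(S(S(mul(SZ, add(mul(SSSZ, SZ), add(Z, Z))))))
  [24] S(S(S(add(add(mul(SSSZ, SZ), add(Z, Z)), mul(Z, add(mul(SSSZ, SZ), add(Z, Z)))))))
  [25] S(S(S(add(add(add(SZ, mul(SSZ, SZ)), add(Z, Z)), mul(Z, add(mul(SSSZ, SZ), add(Z, Z)))))))
  [26] S(S(S(add(add(S(add(Z, mul(SSZ, SZ))), add(Z, Z)), mul(Z, add(mul(SSSZ, SZ), add(Z, Z)))))))
  [27] S(S(S(add(S(add(add(Z, mul(SSZ, SZ)), add(Z, Z))), mul(Z, add(mul(SSSZ, SZ), add(Z, Z)))))))
  [28] S(S(S(S(add(add(add(Z, mul(SSZ, SZ)), add(Z, Z)), mul(Z, add(mul(SSSZ, SZ), add(Z, Z))))))))
  [29] S(S(S(S(add(add(mul(SSZ, SZ), add(Z, Z)), mul(Z, add(mul(SSSZ, SZ), add(Z, Z))))))))
  [30] S(S(S(S(add(add(add(SZ, mul(SZ, SZ)), add(Z, Z)), mul(Z, add(mul(SSSZ, SZ), add(Z, Z))))))))
  [31] S(S(S(S(add(add(S(add(Z, mul(SZ, SZ))), add(Z, Z)), mul(Z, add(mul(SSSZ, SZ), add(Z, Z))))))))
  [32] S(S(S(S(add(S(add(add(Z, mul(SZ, SZ)), add(Z, Z))), mul(Z, add(mul(SSSZ, SZ), add(Z, Z))))))))
  [33] S(S(S(S(S(add(add(add(Z, mul(SZ, SZ)), add(Z, Z)), mul(Z, add(mul(SSSZ, SZ), add(Z, Z)))))))))
  [34] S(S(S(S(S(add(add(mul(SZ, SZ), add(Z, Z)), mul(Z, add(mul(SSSZ, SZ), add(Z, Z)))))))))
  [35] S(S(S(S(S(add(add(add(SZ, mul(Z, SZ)), add(Z, Z)), mul(Z, add(mul(SSSZ, SZ), add(Z, Z)))))))))
  [36] S(S(S(S(S(add(add(S(add(Z, mul(Z, SZ))), add(Z, Z)), mul(Z, add(mul(SSSZ, SZ), add(Z, Z)))))))))
  [37] S(S(S(S(S(add(S(add(add(Z, mul(Z, SZ)), add(Z, Z))), mul(Z, add(mul(SSSZ, SZ), add(Z, Z)))))))))
  [38] S(S(S(S(S(S(add(add(add(Z, mul(Z, SZ)), add(Z, Z)), mul(Z, add(mul(SSSZ, SZ), add(Z, Z))))))))))
  [39] S(S(S(S(S(S(add(add(mul(Z, SZ), add(Z, Z)), mul(Z, add(mul(SSSZ, SZ), add(Z, Z))))))))))
  [40] S(S(S(S(S(S(add(add(Z, add(Z, Z)), mul(Z, add(mul(SSSZ, SZ), add(Z, Z))))))))))
  [41] S(S(S(S(S(S(add(add(Z, Z), mul(Z, add(mul(SSSZ, SZ), add(Z, Z))))))))))
  [42] S(S(S(S(S(S(add(Z, mul(Z, add(mul(SSSZ, SZ), add(Z, Z))))))))))
  [43] S(S(S(S(S(S(mul(Z, add(mul(SSSZ, SZ), add(Z, Z)))))))))
  [44] S^6(Z)

Term B:
  start: add(S^4(Z), mul(add(SZ, Z), add(SSZ, SZ)))
  [1] S(add(SSSZ, mul(add(SZ, Z), add(SSZ, SZ))))
  [2] S(S(add(SSZ, mul(add(SZ, Z), add(SSZ, SZ)))))
  [3] S(S(S(add(SZ, mul(add(SZ, Z), add(SSZ, SZ))))))
  [4] S(S(S(S(add(Z, mul(add(SZ, Z), add(SSZ, SZ)))))))
  [5] S(S(S(S(mul(add(SZ, Z), add(SSZ, SZ))))))
  [6] S(S(S(S(mul(S(add(Z, Z)), add(SSZ, SZ))))))
  [7] S(S(S(S(add(add(SSZ, SZ), mul(add(Z, Z), add(SSZ, SZ)))))))
  [8] S(S(S(S(add(S(add(SZ, SZ)), mul(add(Z, Z), add(SSZ, SZ)))))))
  [9] S(S(S(S(S(add(add(SZ, SZ), mul(add(Z, Z), add(SSZ, SZ))))))))
  [10] S(S(S(S(S(add(S(add(Z, SZ)), mul(add(Z, Z), add(SSZ, SZ))))))))
  [11] S(S(S(S(S(S(add(add(Z, SZ), mul(add(Z, Z), add(SSZ, SZ)))))))))
  [12] S(S(S(S(S(S(add(SZ, mul(add(Z, Z), add(SSZ, SZ)))))))))
  [13] S(S(S(S(S(S(S(add(Z, mul(add(Z, Z), add(SSZ, SZ))))))))))
  [14] S(S(S(S(S(S(S(mul(add(Z, Z), add(SSZ, SZ)))))))))
  [15] S(S(S(S(S(S(S(mul(Z, add(SSZ, SZ)))))))))
  [16] S^7(Z)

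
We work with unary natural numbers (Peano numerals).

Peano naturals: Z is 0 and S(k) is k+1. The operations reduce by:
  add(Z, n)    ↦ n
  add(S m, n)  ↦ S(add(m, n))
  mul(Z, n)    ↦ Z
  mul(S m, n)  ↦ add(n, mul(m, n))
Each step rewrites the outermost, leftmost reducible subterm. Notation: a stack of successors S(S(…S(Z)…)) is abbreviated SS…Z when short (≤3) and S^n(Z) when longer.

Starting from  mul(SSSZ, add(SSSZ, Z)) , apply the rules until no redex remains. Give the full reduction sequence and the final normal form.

  start: mul(SSSZ, add(SSSZ, Z))
  [1] add(add(SSSZ, Z), mul(SSZ, add(SSSZ, Z)))
  [2] add(S(add(SSZ, Z)), mul(SSZ, add(SSSZ, Z)))
  [3] S(add(add(SSZ, Z), mul(SSZ, add(SSSZ, Z))))
  [4] S(add(S(add(SZ, Z)), mul(SSZ, add(SSSZ, Z))))
  [5] S(S(add(add(SZ, Z), mul(SSZ, add(SSSZ, Z)))))
  [6] S(S(add(S(add(Z, Z)), mul(SSZ, add(SSSZ, Z)))))
  [7] S(S(S(add(add(Z, Z), mul(SSZ, add(SSSZ, Z))))))
  [8] S(S(S(add(Z, mul(SSZ, add(SSSZ, Z))))))
  [9] S(S(S(mul(SSZ, add(SSSZ, Z)))))
  [10] S(S(S(add(add(SSSZ, Z), mul(SZ, add(SSSZ, Z))))))
  [11] S(S(S(add(S(add(SSZ, Z)), mul(SZ, add(SSSZ, Z))))))
  [12] S(S(S(S(add(add(SSZ, Z), mul(SZ, add(SSSZ, Z)))))))
  [13] S(S(S(S(add(S(add(SZ, Z)), mul(SZ, add(SSSZ, Z)))))))
  [14] S(S(S(S(S(add(add(SZ, Z), mul(SZ, add(SSSZ, Z))))))))
  [15] S(S(S(S(S(add(S(add(Z, Z)), mul(SZ, add(SSSZ, Z))))))))
  [16] S(S(S(S(S(S(add(add(Z, Z), mul(SZ, add(SSSZ, Z)))))))))
  [17] S(S(S(S(S(S(add(Z, mul(SZ, add(SSSZ, Z)))))))))
  [18] S(S(S(S(S(S(mul(SZ, add(SSSZ, Z))))))))
  [19] S(S(S(S(S(S(add(add(SSSZ, Z), mul(Z, add(SSSZ, Z)))))))))
  [20] S(S(S(S(S(S(add(S(add(SSZ, Z)), mul(Z, add(SSSZ, Z)))))))))
  [21] S(S(S(S(S(S(S(add(add(SSZ, Z), mul(Z, add(SSSZ, Z))))))))))
  [22] S(S(S(S(S(S(S(add(S(add(SZ, Z)), mul(Z, add(SSSZ, Z))))))))))
  [23] S(S(S(S(S(S(S(S(add(add(SZ, Z), mul(Z, add(SSSZ, Z)))))))))))
  [24] S(S(S(S(S(S(S(S(add(S(add(Z, Z)), mul(Z, add(SSSZ, Z)))))))))))
  [25] S(S(S(S(S(S(S(S(S(add(add(Z, Z), mul(Z, add(SSSZ, Z))))))))))))
  [26] S(S(S(S(S(S(S(S(S(add(Z, mul(Z, add(SSSZ, Z))))))))))))
  [27] S(S(S(S(S(S(S(S(S(mul(Z, add(SSSZ, Z)))))))))))
  [28] S^9(Z)

Answer: normal form = S^9(Z)  (in 28 steps)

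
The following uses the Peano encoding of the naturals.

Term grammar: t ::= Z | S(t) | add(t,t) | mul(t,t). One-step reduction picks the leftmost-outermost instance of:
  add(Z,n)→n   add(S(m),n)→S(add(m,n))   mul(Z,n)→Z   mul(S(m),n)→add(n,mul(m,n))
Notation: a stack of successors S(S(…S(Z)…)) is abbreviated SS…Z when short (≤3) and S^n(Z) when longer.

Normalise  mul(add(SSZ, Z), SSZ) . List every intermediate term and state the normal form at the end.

Answer: normal form = S^4(Z)  (in 12 steps)

Derivation:
  start: mul(add(SSZ, Z), SSZ)
  →1  mul(S(add(SZ, Z)), SSZ)
  →2  add(SSZ, mul(add(SZ, Z), SSZ))
  →3  S(add(SZ, mul(add(SZ, Z), SSZ)))
  →4  S(S(add(Z, mul(add(SZ, Z), SSZ))))
  →5  S(S(mul(add(SZ, Z), SSZ)))
  →6  S(S(mul(S(add(Z, Z)), SSZ)))
  →7  S(S(add(SSZ, mul(add(Z, Z), SSZ))))
  →8  S(S(S(add(SZ, mul(add(Z, Z), SSZ)))))
  →9  S(S(S(S(add(Z, mul(add(Z, Z), SSZ))))))
  →10  S(S(S(S(mul(add(Z, Z), SSZ)))))
  →11  S(S(S(S(mul(Z, SSZ)))))
  →12  S^4(Z)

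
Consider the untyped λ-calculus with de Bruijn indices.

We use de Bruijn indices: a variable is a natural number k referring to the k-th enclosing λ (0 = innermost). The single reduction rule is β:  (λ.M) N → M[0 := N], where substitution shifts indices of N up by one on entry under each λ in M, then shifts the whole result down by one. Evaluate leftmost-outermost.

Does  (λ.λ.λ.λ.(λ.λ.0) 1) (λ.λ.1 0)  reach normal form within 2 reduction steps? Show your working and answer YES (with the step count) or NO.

Answer: YES — reaches normal form λ.λ.λ.λ.0 in 2 ≤ 2 steps

Reduction:
  start: (λ.λ.λ.λ.(λ.λ.0) 1) (λ.λ.1 0)
  →1  λ.λ.λ.(λ.λ.0) 1
  →2  λ.λ.λ.λ.0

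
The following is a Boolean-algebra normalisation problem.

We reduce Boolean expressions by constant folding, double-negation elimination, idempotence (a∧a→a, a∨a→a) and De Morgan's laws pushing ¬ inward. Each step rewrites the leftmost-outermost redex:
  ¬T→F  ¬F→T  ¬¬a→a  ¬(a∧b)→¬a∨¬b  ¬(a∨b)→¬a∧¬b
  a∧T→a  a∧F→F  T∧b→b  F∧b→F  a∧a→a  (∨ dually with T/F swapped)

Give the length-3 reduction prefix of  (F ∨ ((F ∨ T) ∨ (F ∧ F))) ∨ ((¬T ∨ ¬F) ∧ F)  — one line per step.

Answer: after 3 steps: T ∨ ((¬T ∨ ¬F) ∧ F)

Derivation:
  start: (F ∨ ((F ∨ T) ∨ (F ∧ F))) ∨ ((¬T ∨ ¬F) ∧ F)
  step 1: ((F ∨ T) ∨ (F ∧ F)) ∨ ((¬T ∨ ¬F) ∧ F)
  step 2: (T ∨ (F ∧ F)) ∨ ((¬T ∨ ¬F) ∧ F)
  step 3: T ∨ ((¬T ∨ ¬F) ∧ F)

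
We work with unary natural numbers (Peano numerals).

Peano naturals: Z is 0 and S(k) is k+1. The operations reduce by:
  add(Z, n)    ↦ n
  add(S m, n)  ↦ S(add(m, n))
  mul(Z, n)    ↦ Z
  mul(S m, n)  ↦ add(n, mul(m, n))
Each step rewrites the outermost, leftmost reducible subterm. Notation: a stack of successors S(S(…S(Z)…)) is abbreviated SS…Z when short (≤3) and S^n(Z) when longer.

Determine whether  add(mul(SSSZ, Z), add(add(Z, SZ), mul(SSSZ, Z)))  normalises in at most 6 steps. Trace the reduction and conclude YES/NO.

  start: add(mul(SSSZ, Z), add(add(Z, SZ), mul(SSSZ, Z)))
  step 1: add(add(Z, mul(SSZ, Z)), add(add(Z, SZ), mul(SSSZ, Z)))
  step 2: add(mul(SSZ, Z), add(add(Z, SZ), mul(SSSZ, Z)))
  step 3: add(add(Z, mul(SZ, Z)), add(add(Z, SZ), mul(SSSZ, Z)))
  step 4: add(mul(SZ, Z), add(add(Z, SZ), mul(SSSZ, Z)))
  step 5: add(add(Z, mul(Z, Z)), add(add(Z, SZ), mul(SSSZ, Z)))
  step 6: add(mul(Z, Z), add(add(Z, SZ), mul(SSSZ, Z)))

Answer: NO — after 6 steps the term is add(mul(Z, Z), add(add(Z, SZ), mul(SSSZ, Z))), not yet normal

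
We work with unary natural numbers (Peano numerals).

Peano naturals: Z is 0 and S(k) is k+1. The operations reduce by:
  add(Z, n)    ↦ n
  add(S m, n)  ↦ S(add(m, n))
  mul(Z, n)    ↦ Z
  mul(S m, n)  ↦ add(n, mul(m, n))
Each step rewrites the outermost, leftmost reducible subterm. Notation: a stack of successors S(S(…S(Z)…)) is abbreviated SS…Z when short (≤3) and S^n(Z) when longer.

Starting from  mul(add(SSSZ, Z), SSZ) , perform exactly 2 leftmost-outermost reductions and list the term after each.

Answer: after 2 steps: add(SSZ, mul(add(SSZ, Z), SSZ))

Working:
  start: mul(add(SSSZ, Z), SSZ)
  →1  mul(S(add(SSZ, Z)), SSZ)
  →2  add(SSZ, mul(add(SSZ, Z), SSZ))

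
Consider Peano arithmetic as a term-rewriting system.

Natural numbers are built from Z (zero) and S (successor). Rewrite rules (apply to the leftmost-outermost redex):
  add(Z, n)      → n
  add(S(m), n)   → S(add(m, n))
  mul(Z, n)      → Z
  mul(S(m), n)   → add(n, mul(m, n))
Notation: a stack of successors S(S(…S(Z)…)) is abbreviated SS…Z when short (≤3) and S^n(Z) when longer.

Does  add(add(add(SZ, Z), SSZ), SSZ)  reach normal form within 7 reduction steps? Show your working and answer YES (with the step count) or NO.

Answer: NO — after 7 steps the term is S(S(S(add(Z, SSZ)))), not yet normal

Derivation:
  start: add(add(add(SZ, Z), SSZ), SSZ)
  step 1: add(add(S(add(Z, Z)), SSZ), SSZ)
  step 2: add(S(add(add(Z, Z), SSZ)), SSZ)
  step 3: S(add(add(add(Z, Z), SSZ), SSZ))
  step 4: S(add(add(Z, SSZ), SSZ))
  step 5: S(add(SSZ, SSZ))
  step 6: S(S(add(SZ, SSZ)))
  step 7: S(S(S(add(Z, SSZ))))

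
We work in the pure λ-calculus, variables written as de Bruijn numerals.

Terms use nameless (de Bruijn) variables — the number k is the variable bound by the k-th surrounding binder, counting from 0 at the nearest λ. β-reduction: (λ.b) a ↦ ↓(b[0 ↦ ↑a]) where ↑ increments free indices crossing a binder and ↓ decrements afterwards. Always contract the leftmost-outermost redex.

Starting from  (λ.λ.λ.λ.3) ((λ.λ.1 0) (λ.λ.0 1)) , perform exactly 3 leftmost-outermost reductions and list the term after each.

Answer: after 3 steps: λ.λ.λ.λ.λ.0 1

Reduction:
  start: (λ.λ.λ.λ.3) ((λ.λ.1 0) (λ.λ.0 1))
  [1] λ.λ.λ.(λ.λ.1 0) (λ.λ.0 1)
  [2] λ.λ.λ.λ.(λ.λ.0 1) 0
  [3] λ.λ.λ.λ.λ.0 1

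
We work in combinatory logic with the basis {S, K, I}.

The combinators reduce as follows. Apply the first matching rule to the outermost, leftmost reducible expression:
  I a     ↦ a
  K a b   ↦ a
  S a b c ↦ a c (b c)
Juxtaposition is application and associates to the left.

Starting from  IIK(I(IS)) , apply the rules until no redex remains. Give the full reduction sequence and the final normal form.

  start: IIK(I(IS))
  →1  IK(I(IS))
  →2  K(I(IS))
  →3  K(IS)
  →4  KS

Answer: normal form = KS  (in 4 steps)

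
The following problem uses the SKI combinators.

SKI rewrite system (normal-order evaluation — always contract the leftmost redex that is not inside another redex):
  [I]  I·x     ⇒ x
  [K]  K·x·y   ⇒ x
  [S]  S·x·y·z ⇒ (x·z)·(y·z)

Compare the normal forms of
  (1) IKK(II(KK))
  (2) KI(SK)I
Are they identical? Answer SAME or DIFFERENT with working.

Answer: DIFFERENT — A ⇓ K, B ⇓ I

Reduction:
Term A:
  start: IKK(II(KK))
  step 1: KK(II(KK))
  step 2: K

Term B:
  start: KI(SK)I
  step 1: II
  step 2: I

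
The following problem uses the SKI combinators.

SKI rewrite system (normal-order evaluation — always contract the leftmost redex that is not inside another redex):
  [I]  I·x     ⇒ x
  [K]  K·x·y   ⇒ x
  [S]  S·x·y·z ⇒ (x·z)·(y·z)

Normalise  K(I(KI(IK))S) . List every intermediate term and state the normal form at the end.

  start: K(I(KI(IK))S)
  →1  K(KI(IK)S)
  →2  K(IS)
  →3  KS

Answer: normal form = KS  (in 3 steps)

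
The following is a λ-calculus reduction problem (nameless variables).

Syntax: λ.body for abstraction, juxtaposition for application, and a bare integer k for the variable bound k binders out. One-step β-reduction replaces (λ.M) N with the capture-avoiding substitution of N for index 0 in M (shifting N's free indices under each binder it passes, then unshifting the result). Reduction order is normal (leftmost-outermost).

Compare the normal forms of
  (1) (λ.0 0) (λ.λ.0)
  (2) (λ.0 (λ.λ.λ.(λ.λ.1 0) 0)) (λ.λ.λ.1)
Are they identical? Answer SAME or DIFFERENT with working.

Answer: DIFFERENT — A ⇓ λ.0, B ⇓ λ.λ.1

Working:
Term A:
  start: (λ.0 0) (λ.λ.0)
  →1  (λ.λ.0) (λ.λ.0)
  →2  λ.0

Term B:
  start: (λ.0 (λ.λ.λ.(λ.λ.1 0) 0)) (λ.λ.λ.1)
  →1  (λ.λ.λ.1) (λ.λ.λ.(λ.λ.1 0) 0)
  →2  λ.λ.1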